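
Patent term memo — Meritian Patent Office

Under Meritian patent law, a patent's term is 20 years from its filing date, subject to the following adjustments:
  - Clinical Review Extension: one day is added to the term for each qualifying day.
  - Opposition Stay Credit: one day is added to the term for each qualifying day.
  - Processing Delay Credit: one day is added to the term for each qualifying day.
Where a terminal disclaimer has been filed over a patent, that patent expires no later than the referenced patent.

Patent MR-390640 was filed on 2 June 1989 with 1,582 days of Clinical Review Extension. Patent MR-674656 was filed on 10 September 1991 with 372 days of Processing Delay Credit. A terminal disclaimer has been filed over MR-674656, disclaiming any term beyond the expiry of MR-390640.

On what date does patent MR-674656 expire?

Natural term of MR-674656:
  Base: filing + 20 years → 10 September 2011.
  Processing Delay Credit: +372 days → 16 September 2012.
Expiry of referenced patent MR-390640:
  Base: filing + 20 years → 2 June 2009.
  Clinical Review Extension: +1582 days → 1 October 2013.
Terminal disclaimer: MR-674656 expires on the earlier of 16 September 2012 and 1 October 2013.

September 16, 2012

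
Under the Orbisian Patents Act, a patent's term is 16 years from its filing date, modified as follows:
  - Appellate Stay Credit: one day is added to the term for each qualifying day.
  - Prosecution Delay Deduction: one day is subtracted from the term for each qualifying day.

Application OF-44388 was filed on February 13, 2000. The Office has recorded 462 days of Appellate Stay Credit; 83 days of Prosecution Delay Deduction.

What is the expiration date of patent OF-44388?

Base term: filing date + 16 years → 13 February 2016.
Appellate Stay Credit: +462 days → 20 May 2017.
Prosecution Delay Deduction: −83 days → 26 February 2017.

February 26, 2017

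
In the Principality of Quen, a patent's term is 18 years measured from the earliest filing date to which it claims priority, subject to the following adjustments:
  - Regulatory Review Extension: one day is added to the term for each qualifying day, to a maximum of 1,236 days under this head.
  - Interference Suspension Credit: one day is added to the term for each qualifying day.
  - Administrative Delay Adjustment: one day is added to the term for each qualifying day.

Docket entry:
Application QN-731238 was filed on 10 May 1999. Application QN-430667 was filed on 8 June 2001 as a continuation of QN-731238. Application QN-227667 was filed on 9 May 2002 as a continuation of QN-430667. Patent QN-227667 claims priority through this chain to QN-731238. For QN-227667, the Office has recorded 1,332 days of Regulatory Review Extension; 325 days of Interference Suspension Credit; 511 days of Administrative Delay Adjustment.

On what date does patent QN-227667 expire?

Earliest priority filing: 10 May 1999.
Base term: 10 May 1999 + 18 years → 10 May 2017.
Regulatory Review Extension: 1332 days claimed exceeds the 1236-day cap, so +1236 days → 27 September 2020.
Interference Suspension Credit: +325 days → 18 August 2021.
Administrative Delay Adjustment: +511 days → 11 January 2023.

2023-01-11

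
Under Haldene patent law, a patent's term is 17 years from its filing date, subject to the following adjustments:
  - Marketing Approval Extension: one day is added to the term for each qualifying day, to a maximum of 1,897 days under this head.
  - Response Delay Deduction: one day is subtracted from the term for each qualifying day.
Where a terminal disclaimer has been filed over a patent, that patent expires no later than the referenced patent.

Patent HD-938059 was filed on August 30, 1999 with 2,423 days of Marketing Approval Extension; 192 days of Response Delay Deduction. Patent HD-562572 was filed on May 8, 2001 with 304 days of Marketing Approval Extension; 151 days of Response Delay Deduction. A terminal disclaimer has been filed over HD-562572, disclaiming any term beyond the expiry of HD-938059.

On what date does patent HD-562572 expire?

October 8, 2018

Natural term of HD-562572:
  Base: filing + 17 years → 8 May 2018.
  Marketing Approval Extension: 304 days (within the 1897-day cap) → +304 days → 8 March 2019.
  Response Delay Deduction: −151 days → 8 October 2018.
Expiry of referenced patent HD-938059:
  Base: filing + 17 years → 30 August 2016.
  Marketing Approval Extension: 2423 days claimed exceeds the 1897-day cap, so +1897 days → 9 November 2021.
  Response Delay Deduction: −192 days → 1 May 2021.
Terminal disclaimer: HD-562572 expires on the earlier of 8 October 2018 and 1 May 2021.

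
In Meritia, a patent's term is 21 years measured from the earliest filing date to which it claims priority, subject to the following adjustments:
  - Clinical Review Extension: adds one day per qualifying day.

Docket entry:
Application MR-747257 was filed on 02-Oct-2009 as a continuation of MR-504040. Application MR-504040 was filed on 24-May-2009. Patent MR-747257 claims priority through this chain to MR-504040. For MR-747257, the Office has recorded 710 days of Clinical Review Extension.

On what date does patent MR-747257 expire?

Earliest priority filing: 24 May 2009.
Base term: 24 May 2009 + 21 years → 24 May 2030.
Clinical Review Extension: +710 days → 3 May 2032.

2032-05-03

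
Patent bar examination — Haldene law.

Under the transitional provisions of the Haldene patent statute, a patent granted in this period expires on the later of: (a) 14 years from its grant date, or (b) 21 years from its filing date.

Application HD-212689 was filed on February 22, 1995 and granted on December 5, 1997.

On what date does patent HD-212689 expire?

(a) grant + 14 years → 5 December 2011.
(b) filing + 21 years → 22 February 2016.
Later of the two: 22 February 2016.

2016-02-22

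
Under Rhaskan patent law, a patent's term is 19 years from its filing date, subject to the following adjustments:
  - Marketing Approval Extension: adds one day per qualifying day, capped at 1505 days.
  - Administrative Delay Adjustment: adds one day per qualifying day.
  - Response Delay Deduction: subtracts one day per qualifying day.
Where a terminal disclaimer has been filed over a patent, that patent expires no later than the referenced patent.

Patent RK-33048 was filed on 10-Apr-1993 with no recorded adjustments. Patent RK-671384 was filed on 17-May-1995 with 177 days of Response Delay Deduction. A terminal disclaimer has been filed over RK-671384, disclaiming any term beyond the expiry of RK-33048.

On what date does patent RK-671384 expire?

Natural term of RK-671384:
  Base: filing + 19 years → 17 May 2014.
  Response Delay Deduction: −177 days → 21 November 2013.
Expiry of referenced patent RK-33048:
  Base: filing + 19 years → 10 April 2012.
Terminal disclaimer: RK-671384 expires on the earlier of 21 November 2013 and 10 April 2012.

April 10, 2012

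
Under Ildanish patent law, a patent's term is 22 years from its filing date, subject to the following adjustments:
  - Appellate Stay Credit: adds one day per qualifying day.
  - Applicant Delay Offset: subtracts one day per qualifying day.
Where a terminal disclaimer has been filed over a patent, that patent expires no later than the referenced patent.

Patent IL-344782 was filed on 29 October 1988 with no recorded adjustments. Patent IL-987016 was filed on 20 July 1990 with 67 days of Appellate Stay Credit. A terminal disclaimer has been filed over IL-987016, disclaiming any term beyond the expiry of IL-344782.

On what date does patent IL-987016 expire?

Natural term of IL-987016:
  Base: filing + 22 years → 20 July 2012.
  Appellate Stay Credit: +67 days → 25 September 2012.
Expiry of referenced patent IL-344782:
  Base: filing + 22 years → 29 October 2010.
Terminal disclaimer: IL-987016 expires on the earlier of 25 September 2012 and 29 October 2010.

2010-10-29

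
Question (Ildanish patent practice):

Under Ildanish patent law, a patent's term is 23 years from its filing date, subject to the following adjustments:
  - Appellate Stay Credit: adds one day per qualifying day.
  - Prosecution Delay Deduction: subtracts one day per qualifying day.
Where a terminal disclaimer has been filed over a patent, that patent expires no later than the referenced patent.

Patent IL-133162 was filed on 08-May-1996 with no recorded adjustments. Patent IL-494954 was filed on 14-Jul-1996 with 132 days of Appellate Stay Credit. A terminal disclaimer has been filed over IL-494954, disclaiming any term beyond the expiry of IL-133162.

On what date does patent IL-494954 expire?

2019-05-08

Natural term of IL-494954:
  Base: filing + 23 years → 14 July 2019.
  Appellate Stay Credit: +132 days → 23 November 2019.
Expiry of referenced patent IL-133162:
  Base: filing + 23 years → 8 May 2019.
Terminal disclaimer: IL-494954 expires on the earlier of 23 November 2019 and 8 May 2019.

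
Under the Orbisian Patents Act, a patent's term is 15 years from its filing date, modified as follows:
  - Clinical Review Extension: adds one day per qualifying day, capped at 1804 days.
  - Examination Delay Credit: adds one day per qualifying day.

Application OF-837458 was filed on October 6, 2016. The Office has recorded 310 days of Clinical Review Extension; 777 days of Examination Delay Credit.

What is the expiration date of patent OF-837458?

September 27, 2034

Base term: filing date + 15 years → 6 October 2031.
Clinical Review Extension: 310 days (within the 1804-day cap) → +310 days → 11 August 2032.
Examination Delay Credit: +777 days → 27 September 2034.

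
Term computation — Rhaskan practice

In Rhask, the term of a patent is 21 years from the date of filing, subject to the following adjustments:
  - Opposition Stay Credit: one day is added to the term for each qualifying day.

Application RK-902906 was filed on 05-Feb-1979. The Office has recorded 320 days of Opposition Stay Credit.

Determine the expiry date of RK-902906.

2000-12-21

Base term: filing date + 21 years → 5 February 2000.
Opposition Stay Credit: +320 days → 21 December 2000.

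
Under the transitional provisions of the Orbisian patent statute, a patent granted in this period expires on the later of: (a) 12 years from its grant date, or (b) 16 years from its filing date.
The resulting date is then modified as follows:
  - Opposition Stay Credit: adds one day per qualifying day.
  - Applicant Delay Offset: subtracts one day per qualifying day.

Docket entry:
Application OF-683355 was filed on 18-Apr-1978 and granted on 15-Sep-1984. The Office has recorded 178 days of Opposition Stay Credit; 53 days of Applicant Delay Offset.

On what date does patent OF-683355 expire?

January 18, 1997

(a) grant + 12 years → 15 September 1996.
(b) filing + 16 years → 18 April 1994.
Later of the two: 15 September 1996.
Opposition Stay Credit: +178 days → 12 March 1997.
Applicant Delay Offset: −53 days → 18 January 1997.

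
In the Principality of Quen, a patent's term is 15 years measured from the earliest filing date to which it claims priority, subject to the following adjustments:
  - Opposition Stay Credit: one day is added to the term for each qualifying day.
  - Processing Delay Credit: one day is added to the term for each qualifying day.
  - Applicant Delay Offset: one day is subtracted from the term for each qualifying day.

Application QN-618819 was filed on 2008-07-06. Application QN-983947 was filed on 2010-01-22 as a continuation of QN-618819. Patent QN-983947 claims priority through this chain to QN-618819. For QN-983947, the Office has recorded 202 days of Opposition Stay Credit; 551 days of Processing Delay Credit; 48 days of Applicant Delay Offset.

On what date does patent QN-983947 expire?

2025-06-10

Earliest priority filing: 6 July 2008.
Base term: 6 July 2008 + 15 years → 6 July 2023.
Opposition Stay Credit: +202 days → 24 January 2024.
Processing Delay Credit: +551 days → 28 July 2025.
Applicant Delay Offset: −48 days → 10 June 2025.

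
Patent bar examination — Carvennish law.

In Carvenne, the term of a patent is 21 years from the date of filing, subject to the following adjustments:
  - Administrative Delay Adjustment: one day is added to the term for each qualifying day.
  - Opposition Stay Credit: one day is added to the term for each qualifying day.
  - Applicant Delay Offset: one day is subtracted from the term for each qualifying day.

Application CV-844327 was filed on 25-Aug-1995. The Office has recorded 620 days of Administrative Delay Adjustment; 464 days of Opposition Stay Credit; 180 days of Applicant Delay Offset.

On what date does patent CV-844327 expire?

February 15, 2019

Base term: filing date + 21 years → 25 August 2016.
Administrative Delay Adjustment: +620 days → 7 May 2018.
Opposition Stay Credit: +464 days → 14 August 2019.
Applicant Delay Offset: −180 days → 15 February 2019.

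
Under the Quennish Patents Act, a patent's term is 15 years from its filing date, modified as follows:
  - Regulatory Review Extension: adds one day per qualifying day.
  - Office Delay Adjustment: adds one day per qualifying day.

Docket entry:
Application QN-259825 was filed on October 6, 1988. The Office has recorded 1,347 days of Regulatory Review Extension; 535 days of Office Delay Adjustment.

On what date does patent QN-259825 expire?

Base term: filing date + 15 years → 6 October 2003.
Regulatory Review Extension: +1347 days → 14 June 2007.
Office Delay Adjustment: +535 days → 30 November 2008.

November 30, 2008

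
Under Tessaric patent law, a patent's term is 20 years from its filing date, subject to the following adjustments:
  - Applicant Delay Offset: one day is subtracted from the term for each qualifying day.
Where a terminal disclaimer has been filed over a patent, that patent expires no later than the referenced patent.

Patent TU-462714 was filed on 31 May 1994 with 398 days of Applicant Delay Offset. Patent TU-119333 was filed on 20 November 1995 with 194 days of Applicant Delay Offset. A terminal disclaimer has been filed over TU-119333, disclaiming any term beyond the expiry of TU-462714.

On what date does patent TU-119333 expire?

Natural term of TU-119333:
  Base: filing + 20 years → 20 November 2015.
  Applicant Delay Offset: −194 days → 10 May 2015.
Expiry of referenced patent TU-462714:
  Base: filing + 20 years → 31 May 2014.
  Applicant Delay Offset: −398 days → 28 April 2013.
Terminal disclaimer: TU-119333 expires on the earlier of 10 May 2015 and 28 April 2013.

April 28, 2013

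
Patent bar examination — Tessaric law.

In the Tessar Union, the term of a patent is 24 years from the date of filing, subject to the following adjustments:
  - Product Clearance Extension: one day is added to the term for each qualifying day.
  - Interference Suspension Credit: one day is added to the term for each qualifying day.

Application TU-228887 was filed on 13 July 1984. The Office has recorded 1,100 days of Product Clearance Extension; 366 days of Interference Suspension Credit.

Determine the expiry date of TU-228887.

July 18, 2012

Base term: filing date + 24 years → 13 July 2008.
Product Clearance Extension: +1100 days → 18 July 2011.
Interference Suspension Credit: +366 days → 18 July 2012.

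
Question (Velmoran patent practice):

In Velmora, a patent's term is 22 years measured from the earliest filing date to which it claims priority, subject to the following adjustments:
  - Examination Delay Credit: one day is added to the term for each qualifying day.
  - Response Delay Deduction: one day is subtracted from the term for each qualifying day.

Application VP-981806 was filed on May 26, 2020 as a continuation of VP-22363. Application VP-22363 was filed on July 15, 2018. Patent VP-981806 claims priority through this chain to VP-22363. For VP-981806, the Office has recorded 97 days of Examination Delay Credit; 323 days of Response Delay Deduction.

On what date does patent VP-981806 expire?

Earliest priority filing: 15 July 2018.
Base term: 15 July 2018 + 22 years → 15 July 2040.
Examination Delay Credit: +97 days → 20 October 2040.
Response Delay Deduction: −323 days → 2 December 2039.

December 2, 2039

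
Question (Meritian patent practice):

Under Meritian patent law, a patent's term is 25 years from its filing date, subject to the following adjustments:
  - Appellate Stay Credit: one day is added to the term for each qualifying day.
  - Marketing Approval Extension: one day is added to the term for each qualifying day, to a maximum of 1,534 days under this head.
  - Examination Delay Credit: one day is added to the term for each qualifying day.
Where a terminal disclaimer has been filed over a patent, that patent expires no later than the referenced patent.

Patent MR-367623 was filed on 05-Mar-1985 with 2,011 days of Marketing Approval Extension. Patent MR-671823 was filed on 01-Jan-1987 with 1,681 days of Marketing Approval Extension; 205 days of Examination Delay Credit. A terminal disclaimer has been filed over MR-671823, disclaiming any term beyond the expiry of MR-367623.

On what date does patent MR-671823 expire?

Natural term of MR-671823:
  Base: filing + 25 years → 1 January 2012.
  Marketing Approval Extension: 1681 days claimed exceeds the 1534-day cap, so +1534 days → 14 March 2016.
  Examination Delay Credit: +205 days → 5 October 2016.
Expiry of referenced patent MR-367623:
  Base: filing + 25 years → 5 March 2010.
  Marketing Approval Extension: 2011 days claimed exceeds the 1534-day cap, so +1534 days → 17 May 2014.
Terminal disclaimer: MR-671823 expires on the earlier of 5 October 2016 and 17 May 2014.

May 17, 2014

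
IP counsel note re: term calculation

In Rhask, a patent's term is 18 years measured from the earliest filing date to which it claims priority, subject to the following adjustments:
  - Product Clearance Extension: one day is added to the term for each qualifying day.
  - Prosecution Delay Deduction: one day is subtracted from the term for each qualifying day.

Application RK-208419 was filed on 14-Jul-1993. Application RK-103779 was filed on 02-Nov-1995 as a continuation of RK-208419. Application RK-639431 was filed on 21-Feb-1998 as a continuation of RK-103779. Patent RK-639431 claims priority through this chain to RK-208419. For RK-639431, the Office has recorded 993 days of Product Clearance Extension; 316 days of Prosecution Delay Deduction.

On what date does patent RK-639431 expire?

Earliest priority filing: 14 July 1993.
Base term: 14 July 1993 + 18 years → 14 July 2011.
Product Clearance Extension: +993 days → 2 April 2014.
Prosecution Delay Deduction: −316 days → 21 May 2013.

2013-05-21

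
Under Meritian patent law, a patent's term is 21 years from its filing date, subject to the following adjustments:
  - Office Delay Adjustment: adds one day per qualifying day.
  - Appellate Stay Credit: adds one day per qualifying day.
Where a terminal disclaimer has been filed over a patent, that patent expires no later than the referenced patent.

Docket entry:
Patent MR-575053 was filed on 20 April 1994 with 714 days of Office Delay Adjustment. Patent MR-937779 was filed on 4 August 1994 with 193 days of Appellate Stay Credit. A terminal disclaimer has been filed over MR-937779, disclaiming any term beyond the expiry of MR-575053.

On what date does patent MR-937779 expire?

Natural term of MR-937779:
  Base: filing + 21 years → 4 August 2015.
  Appellate Stay Credit: +193 days → 13 February 2016.
Expiry of referenced patent MR-575053:
  Base: filing + 21 years → 20 April 2015.
  Office Delay Adjustment: +714 days → 3 April 2017.
Terminal disclaimer: MR-937779 expires on the earlier of 13 February 2016 and 3 April 2017.

2016-02-13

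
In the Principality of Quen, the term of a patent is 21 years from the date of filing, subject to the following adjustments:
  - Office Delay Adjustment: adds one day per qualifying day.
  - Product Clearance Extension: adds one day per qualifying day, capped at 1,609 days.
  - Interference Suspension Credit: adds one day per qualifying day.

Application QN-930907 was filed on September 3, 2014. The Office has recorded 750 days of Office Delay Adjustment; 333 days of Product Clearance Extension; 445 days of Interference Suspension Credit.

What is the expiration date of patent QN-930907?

November 9, 2039

Base term: filing date + 21 years → 3 September 2035.
Office Delay Adjustment: +750 days → 22 September 2037.
Product Clearance Extension: 333 days (within the 1609-day cap) → +333 days → 21 August 2038.
Interference Suspension Credit: +445 days → 9 November 2039.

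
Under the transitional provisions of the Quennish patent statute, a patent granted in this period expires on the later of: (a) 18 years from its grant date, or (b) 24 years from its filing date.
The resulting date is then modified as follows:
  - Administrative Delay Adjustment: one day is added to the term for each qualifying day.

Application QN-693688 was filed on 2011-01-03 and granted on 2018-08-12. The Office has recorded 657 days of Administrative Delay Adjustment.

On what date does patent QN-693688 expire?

(a) grant + 18 years → 12 August 2036.
(b) filing + 24 years → 3 January 2035.
Later of the two: 12 August 2036.
Administrative Delay Adjustment: +657 days → 31 May 2038.

2038-05-31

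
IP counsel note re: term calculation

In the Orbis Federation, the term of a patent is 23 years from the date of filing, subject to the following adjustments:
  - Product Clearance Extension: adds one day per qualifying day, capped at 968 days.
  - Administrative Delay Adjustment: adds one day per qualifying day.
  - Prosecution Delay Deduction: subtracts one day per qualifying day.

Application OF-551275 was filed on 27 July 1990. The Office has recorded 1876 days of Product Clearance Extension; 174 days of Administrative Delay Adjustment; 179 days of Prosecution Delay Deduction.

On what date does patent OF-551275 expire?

2016-03-16

Base term: filing date + 23 years → 27 July 2013.
Product Clearance Extension: 1876 days claimed exceeds the 968-day cap, so +968 days → 21 March 2016.
Administrative Delay Adjustment: +174 days → 11 September 2016.
Prosecution Delay Deduction: −179 days → 16 March 2016.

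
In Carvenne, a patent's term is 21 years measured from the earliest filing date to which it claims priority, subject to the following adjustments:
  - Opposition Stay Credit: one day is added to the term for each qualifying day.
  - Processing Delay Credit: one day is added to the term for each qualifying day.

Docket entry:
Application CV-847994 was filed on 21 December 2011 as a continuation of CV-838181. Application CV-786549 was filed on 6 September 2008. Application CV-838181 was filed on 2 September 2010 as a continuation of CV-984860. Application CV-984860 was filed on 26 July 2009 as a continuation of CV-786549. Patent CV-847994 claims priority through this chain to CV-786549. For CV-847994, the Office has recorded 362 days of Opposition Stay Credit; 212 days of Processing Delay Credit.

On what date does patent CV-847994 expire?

Earliest priority filing: 6 September 2008.
Base term: 6 September 2008 + 21 years → 6 September 2029.
Opposition Stay Credit: +362 days → 3 September 2030.
Processing Delay Credit: +212 days → 3 April 2031.

April 3, 2031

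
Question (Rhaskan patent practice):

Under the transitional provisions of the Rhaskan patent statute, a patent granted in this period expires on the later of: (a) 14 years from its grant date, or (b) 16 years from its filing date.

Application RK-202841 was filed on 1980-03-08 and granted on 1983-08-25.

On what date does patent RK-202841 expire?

August 25, 1997

(a) grant + 14 years → 25 August 1997.
(b) filing + 16 years → 8 March 1996.
Later of the two: 25 August 1997.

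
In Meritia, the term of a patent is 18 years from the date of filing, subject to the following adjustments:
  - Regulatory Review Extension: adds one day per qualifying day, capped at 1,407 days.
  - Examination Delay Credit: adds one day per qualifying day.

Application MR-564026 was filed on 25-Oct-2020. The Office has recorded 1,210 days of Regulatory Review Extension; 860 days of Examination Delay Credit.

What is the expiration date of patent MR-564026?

Base term: filing date + 18 years → 25 October 2038.
Regulatory Review Extension: 1210 days (within the 1407-day cap) → +1210 days → 16 February 2042.
Examination Delay Credit: +860 days → 25 June 2044.

June 25, 2044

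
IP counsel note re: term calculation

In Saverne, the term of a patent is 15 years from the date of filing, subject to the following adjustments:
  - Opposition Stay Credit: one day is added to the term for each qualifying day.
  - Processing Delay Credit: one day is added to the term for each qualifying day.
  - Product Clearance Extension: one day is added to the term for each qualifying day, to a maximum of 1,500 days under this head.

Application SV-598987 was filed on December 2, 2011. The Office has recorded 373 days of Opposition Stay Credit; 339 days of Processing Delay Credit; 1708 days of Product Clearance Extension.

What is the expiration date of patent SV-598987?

December 22, 2032

Base term: filing date + 15 years → 2 December 2026.
Opposition Stay Credit: +373 days → 10 December 2027.
Processing Delay Credit: +339 days → 13 November 2028.
Product Clearance Extension: 1708 days claimed exceeds the 1500-day cap, so +1500 days → 22 December 2032.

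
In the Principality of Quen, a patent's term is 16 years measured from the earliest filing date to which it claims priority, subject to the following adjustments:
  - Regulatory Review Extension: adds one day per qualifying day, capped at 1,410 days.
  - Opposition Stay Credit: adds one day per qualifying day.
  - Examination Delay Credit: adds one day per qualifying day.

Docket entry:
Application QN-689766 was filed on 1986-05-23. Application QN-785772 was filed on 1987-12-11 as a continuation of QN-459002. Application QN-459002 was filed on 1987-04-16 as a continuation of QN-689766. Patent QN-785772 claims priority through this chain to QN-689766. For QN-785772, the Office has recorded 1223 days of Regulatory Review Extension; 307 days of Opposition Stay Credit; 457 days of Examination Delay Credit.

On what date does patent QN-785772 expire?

Earliest priority filing: 23 May 1986.
Base term: 23 May 1986 + 16 years → 23 May 2002.
Regulatory Review Extension: 1223 days (within the 1410-day cap) → +1223 days → 27 September 2005.
Opposition Stay Credit: +307 days → 31 July 2006.
Examination Delay Credit: +457 days → 31 October 2007.

October 31, 2007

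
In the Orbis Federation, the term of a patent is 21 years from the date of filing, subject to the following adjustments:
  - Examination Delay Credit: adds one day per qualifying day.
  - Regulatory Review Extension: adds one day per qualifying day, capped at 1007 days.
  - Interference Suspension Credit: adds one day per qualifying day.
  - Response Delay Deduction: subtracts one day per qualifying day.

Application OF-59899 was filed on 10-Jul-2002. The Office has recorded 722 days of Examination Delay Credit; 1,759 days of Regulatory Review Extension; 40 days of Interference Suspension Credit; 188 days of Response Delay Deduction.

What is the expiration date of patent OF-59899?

2027-11-07

Base term: filing date + 21 years → 10 July 2023.
Examination Delay Credit: +722 days → 1 July 2025.
Regulatory Review Extension: 1759 days claimed exceeds the 1007-day cap, so +1007 days → 3 April 2028.
Interference Suspension Credit: +40 days → 13 May 2028.
Response Delay Deduction: −188 days → 7 November 2027.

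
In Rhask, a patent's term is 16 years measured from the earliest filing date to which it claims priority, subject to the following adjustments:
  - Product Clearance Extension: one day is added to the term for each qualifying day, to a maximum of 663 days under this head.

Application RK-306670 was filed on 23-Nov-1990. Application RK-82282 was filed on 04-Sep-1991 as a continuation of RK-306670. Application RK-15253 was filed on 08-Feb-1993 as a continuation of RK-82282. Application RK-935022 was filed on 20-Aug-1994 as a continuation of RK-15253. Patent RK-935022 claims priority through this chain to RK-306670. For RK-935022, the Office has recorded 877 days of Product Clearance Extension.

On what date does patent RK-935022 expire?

September 16, 2008

Earliest priority filing: 23 November 1990.
Base term: 23 November 1990 + 16 years → 23 November 2006.
Product Clearance Extension: 877 days claimed exceeds the 663-day cap, so +663 days → 16 September 2008.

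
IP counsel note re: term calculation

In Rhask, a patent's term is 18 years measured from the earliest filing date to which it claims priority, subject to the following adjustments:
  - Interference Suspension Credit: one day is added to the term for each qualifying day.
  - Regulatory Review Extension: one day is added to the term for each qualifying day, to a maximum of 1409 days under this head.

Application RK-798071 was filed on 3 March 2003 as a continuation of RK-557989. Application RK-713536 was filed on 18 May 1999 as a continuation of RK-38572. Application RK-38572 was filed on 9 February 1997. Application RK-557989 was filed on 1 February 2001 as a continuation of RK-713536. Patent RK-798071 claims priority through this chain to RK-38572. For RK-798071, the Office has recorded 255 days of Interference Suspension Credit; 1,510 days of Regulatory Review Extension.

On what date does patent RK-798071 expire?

2019-08-31

Earliest priority filing: 9 February 1997.
Base term: 9 February 1997 + 18 years → 9 February 2015.
Interference Suspension Credit: +255 days → 22 October 2015.
Regulatory Review Extension: 1510 days claimed exceeds the 1409-day cap, so +1409 days → 31 August 2019.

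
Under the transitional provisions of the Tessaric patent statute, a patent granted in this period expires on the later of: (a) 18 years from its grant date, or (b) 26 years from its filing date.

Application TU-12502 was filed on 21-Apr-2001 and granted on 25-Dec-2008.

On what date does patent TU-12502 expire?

(a) grant + 18 years → 25 December 2026.
(b) filing + 26 years → 21 April 2027.
Later of the two: 21 April 2027.

2027-04-21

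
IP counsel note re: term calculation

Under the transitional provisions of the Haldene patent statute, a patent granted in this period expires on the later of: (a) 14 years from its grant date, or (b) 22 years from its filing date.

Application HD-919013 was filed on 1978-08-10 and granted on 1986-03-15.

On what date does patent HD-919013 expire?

(a) grant + 14 years → 15 March 2000.
(b) filing + 22 years → 10 August 2000.
Later of the two: 10 August 2000.

August 10, 2000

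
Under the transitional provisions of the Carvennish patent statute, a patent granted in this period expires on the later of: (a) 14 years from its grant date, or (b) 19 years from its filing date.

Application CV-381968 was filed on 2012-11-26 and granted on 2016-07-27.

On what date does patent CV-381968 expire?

(a) grant + 14 years → 27 July 2030.
(b) filing + 19 years → 26 November 2031.
Later of the two: 26 November 2031.

November 26, 2031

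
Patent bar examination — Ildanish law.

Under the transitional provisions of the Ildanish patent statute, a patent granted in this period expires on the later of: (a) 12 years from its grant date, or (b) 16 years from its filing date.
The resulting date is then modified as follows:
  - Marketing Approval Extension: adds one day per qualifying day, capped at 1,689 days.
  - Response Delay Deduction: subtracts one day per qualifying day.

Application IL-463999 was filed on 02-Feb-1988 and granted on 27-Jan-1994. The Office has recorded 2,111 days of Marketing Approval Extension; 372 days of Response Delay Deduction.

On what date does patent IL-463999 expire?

(a) grant + 12 years → 27 January 2006.
(b) filing + 16 years → 2 February 2004.
Later of the two: 27 January 2006.
Marketing Approval Extension: 2111 days claimed exceeds the 1689-day cap, so +1689 days → 12 September 2010.
Response Delay Deduction: −372 days → 5 September 2009.

2009-09-05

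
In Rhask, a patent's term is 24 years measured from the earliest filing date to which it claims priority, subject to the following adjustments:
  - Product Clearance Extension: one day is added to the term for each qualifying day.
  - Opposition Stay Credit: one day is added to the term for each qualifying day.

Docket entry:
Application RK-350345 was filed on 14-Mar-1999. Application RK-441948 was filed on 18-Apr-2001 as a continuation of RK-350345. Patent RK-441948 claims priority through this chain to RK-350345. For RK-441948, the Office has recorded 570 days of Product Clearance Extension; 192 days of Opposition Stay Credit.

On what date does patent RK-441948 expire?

2025-04-14

Earliest priority filing: 14 March 1999.
Base term: 14 March 1999 + 24 years → 14 March 2023.
Product Clearance Extension: +570 days → 4 October 2024.
Opposition Stay Credit: +192 days → 14 April 2025.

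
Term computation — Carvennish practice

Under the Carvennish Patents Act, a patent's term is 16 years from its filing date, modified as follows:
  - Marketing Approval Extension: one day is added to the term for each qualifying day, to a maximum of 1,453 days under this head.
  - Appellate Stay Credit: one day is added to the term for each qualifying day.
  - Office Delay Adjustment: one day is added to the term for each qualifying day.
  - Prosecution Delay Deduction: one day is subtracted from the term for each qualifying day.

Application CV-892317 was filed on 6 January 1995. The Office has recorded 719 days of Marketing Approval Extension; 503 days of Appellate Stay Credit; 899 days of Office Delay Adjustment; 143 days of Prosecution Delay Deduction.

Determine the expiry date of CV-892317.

June 6, 2016

Base term: filing date + 16 years → 6 January 2011.
Marketing Approval Extension: 719 days (within the 1453-day cap) → +719 days → 25 December 2012.
Appellate Stay Credit: +503 days → 12 May 2014.
Office Delay Adjustment: +899 days → 27 October 2016.
Prosecution Delay Deduction: −143 days → 6 June 2016.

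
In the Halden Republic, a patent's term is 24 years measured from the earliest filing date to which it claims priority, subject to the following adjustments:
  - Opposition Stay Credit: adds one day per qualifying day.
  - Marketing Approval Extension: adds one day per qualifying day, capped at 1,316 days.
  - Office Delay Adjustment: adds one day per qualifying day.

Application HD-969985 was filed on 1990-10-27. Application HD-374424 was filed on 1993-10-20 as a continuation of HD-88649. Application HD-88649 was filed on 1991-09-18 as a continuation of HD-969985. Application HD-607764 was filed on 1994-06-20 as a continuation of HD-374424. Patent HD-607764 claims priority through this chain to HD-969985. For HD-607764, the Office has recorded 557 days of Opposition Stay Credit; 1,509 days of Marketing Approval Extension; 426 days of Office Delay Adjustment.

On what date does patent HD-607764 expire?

February 11, 2021

Earliest priority filing: 27 October 1990.
Base term: 27 October 1990 + 24 years → 27 October 2014.
Opposition Stay Credit: +557 days → 6 May 2016.
Marketing Approval Extension: 1509 days claimed exceeds the 1316-day cap, so +1316 days → 13 December 2019.
Office Delay Adjustment: +426 days → 11 February 2021.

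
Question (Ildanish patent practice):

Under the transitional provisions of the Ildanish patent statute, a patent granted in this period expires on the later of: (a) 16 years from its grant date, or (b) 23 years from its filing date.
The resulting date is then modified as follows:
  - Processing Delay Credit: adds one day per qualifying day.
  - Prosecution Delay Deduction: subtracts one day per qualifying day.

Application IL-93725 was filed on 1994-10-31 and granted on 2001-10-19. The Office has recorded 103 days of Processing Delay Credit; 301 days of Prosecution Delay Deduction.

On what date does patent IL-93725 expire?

(a) grant + 16 years → 19 October 2017.
(b) filing + 23 years → 31 October 2017.
Later of the two: 31 October 2017.
Processing Delay Credit: +103 days → 11 February 2018.
Prosecution Delay Deduction: −301 days → 16 April 2017.

2017-04-16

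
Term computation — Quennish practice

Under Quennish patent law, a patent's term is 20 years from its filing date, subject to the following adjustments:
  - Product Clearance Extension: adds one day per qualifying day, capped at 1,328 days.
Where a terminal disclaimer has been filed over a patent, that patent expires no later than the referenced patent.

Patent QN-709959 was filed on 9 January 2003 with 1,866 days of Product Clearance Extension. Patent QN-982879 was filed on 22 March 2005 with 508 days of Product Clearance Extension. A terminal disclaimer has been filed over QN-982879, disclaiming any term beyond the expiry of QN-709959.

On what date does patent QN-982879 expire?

Natural term of QN-982879:
  Base: filing + 20 years → 22 March 2025.
  Product Clearance Extension: 508 days (within the 1328-day cap) → +508 days → 12 August 2026.
Expiry of referenced patent QN-709959:
  Base: filing + 20 years → 9 January 2023.
  Product Clearance Extension: 1866 days claimed exceeds the 1328-day cap, so +1328 days → 29 August 2026.
Terminal disclaimer: QN-982879 expires on the earlier of 12 August 2026 and 29 August 2026.

2026-08-12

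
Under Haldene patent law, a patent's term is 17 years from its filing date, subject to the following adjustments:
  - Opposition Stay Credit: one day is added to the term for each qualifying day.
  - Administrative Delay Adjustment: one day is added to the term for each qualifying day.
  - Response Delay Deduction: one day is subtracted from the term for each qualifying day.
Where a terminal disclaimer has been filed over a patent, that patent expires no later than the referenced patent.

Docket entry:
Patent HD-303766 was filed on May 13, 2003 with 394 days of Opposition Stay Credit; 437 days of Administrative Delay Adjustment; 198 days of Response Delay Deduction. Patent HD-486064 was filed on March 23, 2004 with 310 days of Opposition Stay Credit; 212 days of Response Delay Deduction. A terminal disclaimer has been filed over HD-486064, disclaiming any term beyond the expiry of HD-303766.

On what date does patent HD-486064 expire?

2021-06-29

Natural term of HD-486064:
  Base: filing + 17 years → 23 March 2021.
  Opposition Stay Credit: +310 days → 27 January 2022.
  Response Delay Deduction: −212 days → 29 June 2021.
Expiry of referenced patent HD-303766:
  Base: filing + 17 years → 13 May 2020.
  Opposition Stay Credit: +394 days → 11 June 2021.
  Administrative Delay Adjustment: +437 days → 22 August 2022.
  Response Delay Deduction: −198 days → 5 February 2022.
Terminal disclaimer: HD-486064 expires on the earlier of 29 June 2021 and 5 February 2022.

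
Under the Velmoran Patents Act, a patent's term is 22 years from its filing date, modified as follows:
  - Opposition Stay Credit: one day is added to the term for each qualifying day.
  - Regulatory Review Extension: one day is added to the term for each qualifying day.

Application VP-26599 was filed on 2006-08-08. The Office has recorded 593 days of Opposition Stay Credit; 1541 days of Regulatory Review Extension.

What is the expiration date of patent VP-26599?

Base term: filing date + 22 years → 8 August 2028.
Opposition Stay Credit: +593 days → 24 March 2030.
Regulatory Review Extension: +1541 days → 12 June 2034.

2034-06-12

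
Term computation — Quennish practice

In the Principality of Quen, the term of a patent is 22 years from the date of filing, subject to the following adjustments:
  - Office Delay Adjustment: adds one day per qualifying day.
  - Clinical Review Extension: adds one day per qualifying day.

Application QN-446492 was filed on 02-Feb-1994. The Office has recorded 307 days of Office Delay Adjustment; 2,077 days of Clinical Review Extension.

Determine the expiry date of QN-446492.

Base term: filing date + 22 years → 2 February 2016.
Office Delay Adjustment: +307 days → 5 December 2016.
Clinical Review Extension: +2077 days → 13 August 2022.

2022-08-13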